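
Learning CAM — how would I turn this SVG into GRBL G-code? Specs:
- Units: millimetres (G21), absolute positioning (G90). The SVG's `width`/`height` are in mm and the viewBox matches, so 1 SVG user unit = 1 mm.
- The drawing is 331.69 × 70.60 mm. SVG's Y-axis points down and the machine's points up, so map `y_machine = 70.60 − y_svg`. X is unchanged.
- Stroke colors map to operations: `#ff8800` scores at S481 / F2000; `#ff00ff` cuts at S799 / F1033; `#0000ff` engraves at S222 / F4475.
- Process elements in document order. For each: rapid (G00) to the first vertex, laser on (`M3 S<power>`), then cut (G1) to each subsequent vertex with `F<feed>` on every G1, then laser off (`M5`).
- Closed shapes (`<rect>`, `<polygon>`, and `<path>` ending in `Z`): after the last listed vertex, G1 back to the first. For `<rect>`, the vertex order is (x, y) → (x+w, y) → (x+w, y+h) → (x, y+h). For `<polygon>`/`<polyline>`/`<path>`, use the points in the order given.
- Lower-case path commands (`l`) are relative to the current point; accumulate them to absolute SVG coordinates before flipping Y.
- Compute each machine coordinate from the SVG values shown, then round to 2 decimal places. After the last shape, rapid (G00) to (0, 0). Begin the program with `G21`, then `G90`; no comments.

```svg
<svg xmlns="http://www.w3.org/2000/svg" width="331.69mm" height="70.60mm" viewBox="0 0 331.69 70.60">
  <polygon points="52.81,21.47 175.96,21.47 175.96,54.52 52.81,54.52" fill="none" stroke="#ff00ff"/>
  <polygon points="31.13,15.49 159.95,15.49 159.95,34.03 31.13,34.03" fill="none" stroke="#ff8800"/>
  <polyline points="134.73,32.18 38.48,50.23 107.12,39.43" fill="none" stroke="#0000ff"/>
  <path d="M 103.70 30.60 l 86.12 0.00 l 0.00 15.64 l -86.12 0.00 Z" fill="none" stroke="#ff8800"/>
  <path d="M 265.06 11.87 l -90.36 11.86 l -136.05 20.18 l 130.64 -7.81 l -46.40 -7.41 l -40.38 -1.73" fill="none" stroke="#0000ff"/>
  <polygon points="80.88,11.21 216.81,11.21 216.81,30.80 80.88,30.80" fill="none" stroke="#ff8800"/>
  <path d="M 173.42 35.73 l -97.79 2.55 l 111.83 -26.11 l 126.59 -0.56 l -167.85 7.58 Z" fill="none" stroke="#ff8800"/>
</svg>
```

G21
G90
G00 X52.81 Y49.13
M3 S799
G1 X175.96 Y49.13 F1033
G1 X175.96 Y16.08 F1033
G1 X52.81 Y16.08 F1033
G1 X52.81 Y49.13 F1033
M5
G00 X31.13 Y55.11
M3 S481
G1 X159.95 Y55.11 F2000
G1 X159.95 Y36.57 F2000
G1 X31.13 Y36.57 F2000
G1 X31.13 Y55.11 F2000
M5
G00 X134.73 Y38.42
M3 S222
G1 X38.48 Y20.37 F4475
G1 X107.12 Y31.17 F4475
M5
G00 X103.70 Y40.00
M3 S481
G1 X189.82 Y40.00 F2000
G1 X189.82 Y24.36 F2000
G1 X103.70 Y24.36 F2000
G1 X103.70 Y40.00 F2000
M5
G00 X265.06 Y58.73
M3 S222
G1 X174.70 Y46.87 F4475
G1 X38.65 Y26.69 F4475
G1 X169.29 Y34.50 F4475
G1 X122.89 Y41.91 F4475
G1 X82.51 Y43.64 F4475
M5
G00 X80.88 Y59.39
M3 S481
G1 X216.81 Y59.39 F2000
G1 X216.81 Y39.80 F2000
G1 X80.88 Y39.80 F2000
G1 X80.88 Y59.39 F2000
M5
G00 X173.42 Y34.87
M3 S481
G1 X75.63 Y32.32 F2000
G1 X187.46 Y58.43 F2000
G1 X314.05 Y58.99 F2000
G1 X146.20 Y51.41 F2000
G1 X173.42 Y34.87 F2000
M5
G00 X0.00 Y0.00

viewBox `0 0 331.69 70.60` with mm width/height → 1 unit = 1 mm. Flip: y_m = 70.60 − y_svg.

**Shape 1** — `<polygon>` rectangle, stroke `#ff00ff` → cut (S799, F1033). Machine vertices: (52.81,49.13) → (175.96,49.13) → (175.96,16.08) → (52.81,16.08) → (52.81,49.13). Closed: final G1 returns to the first vertex.

**Shape 2** — `<polygon>` rectangle, stroke `#ff8800` → score (S481, F2000). Machine vertices: (31.13,55.11) → (159.95,55.11) → (159.95,36.57) → (31.13,36.57) → (31.13,55.11). Closed: final G1 returns to the first vertex.

**Shape 3** — `<polyline>` open polyline, stroke `#0000ff` → engrave (S222, F4475). Machine vertices: (134.73,38.42) → (38.48,20.37) → (107.12,31.17). Open path.

**Shape 4** — `<path>` rectangle, stroke `#ff8800` → score (S481, F2000). Machine vertices: (103.70,40.00) → (189.82,40.00) → (189.82,24.36) → (103.70,24.36) → (103.70,40.00). Closed: final G1 returns to the first vertex.

**Shape 5** — `<path>` open polyline, stroke `#0000ff` → engrave (S222, F4475). Machine vertices: (265.06,58.73) → (174.70,46.87) → (38.65,26.69) → (169.29,34.50) → (122.89,41.91) → (82.51,43.64). Open path.

**Shape 6** — `<polygon>` rectangle, stroke `#ff8800` → score (S481, F2000). Machine vertices: (80.88,59.39) → (216.81,59.39) → (216.81,39.80) → (80.88,39.80) → (80.88,59.39). Closed: final G1 returns to the first vertex.

**Shape 7** — `<path>` closed polygon, stroke `#ff8800` → score (S481, F2000). Machine vertices: (173.42,34.87) → (75.63,32.32) → (187.46,58.43) → (314.05,58.99) → (146.20,51.41) → (173.42,34.87). Closed: final G1 returns to the first vertex.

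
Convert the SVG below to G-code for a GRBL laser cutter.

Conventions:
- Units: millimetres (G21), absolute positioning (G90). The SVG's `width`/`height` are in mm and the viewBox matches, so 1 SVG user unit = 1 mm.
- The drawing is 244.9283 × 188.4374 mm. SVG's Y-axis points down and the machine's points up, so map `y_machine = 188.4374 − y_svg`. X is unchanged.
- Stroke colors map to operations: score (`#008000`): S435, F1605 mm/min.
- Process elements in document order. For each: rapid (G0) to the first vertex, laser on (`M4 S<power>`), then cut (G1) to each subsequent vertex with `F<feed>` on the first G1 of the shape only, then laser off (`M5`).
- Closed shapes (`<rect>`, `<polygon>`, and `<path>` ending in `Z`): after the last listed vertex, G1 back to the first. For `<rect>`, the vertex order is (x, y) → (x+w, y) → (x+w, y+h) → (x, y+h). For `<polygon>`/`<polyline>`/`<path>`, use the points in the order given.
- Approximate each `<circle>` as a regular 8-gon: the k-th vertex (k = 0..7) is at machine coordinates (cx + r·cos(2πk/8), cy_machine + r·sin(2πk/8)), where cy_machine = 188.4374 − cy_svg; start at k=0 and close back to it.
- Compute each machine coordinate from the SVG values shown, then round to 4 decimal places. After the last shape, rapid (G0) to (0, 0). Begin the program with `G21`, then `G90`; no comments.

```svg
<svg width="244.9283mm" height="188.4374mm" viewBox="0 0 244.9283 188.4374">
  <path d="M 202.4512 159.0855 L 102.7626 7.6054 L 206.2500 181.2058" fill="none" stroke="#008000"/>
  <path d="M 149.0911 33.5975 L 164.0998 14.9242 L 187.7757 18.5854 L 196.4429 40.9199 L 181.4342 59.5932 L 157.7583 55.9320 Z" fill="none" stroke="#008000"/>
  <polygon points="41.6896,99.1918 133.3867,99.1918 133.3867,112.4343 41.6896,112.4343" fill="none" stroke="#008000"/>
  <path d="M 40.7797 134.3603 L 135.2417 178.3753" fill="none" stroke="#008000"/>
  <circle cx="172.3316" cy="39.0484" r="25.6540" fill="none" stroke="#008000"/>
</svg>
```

G21
G90
G0 X202.4512 Y29.3519
M4 S435
G1 X102.7626 Y180.8320 F1605
G1 X206.2500 Y7.2316
M5
G0 X149.0911 Y154.8399
M4 S435
G1 X164.0998 Y173.5132 F1605
G1 X187.7757 Y169.8520
G1 X196.4429 Y147.5175
G1 X181.4342 Y128.8442
G1 X157.7583 Y132.5054
G1 X149.0911 Y154.8399
M5
G0 X41.6896 Y89.2456
M4 S435
G1 X133.3867 Y89.2456 F1605
G1 X133.3867 Y76.0031
G1 X41.6896 Y76.0031
G1 X41.6896 Y89.2456
M5
G0 X40.7797 Y54.0771
M4 S435
G1 X135.2417 Y10.0621 F1605
M5
G0 X197.9856 Y149.3890
M4 S435
G1 X190.4717 Y167.5291 F1605
G1 X172.3316 Y175.0430
G1 X154.1915 Y167.5291
G1 X146.6776 Y149.3890
G1 X154.1915 Y131.2489
G1 X172.3316 Y123.7350
G1 X190.4717 Y131.2489
G1 X197.9856 Y149.3890
M5
G0 X0.0000 Y0.0000

1 u = 1 mm; y_m = 188.4374 − y.

[1] `<path>` open polyline, #008000→score S435 F1605: (202.4512,29.3519) → (102.7626,180.8320) → (206.2500,7.2316)

[2] `<path>` regular polygon, #008000→score S435 F1605: (149.0911,154.8399) → (164.0998,173.5132) → (187.7757,169.8520) → (196.4429,147.5175) → (181.4342,128.8442) → (157.7583,132.5054) → (149.0911,154.8399) (closed)

[3] `<polygon>` rectangle, #008000→score S435 F1605: (41.6896,89.2456) → (133.3867,89.2456) → (133.3867,76.0031) → (41.6896,76.0031) → (41.6896,89.2456) (closed)

[4] `<path>` line segment, #008000→score S435 F1605: (40.7797,54.0771) → (135.2417,10.0621)

[5] `<circle>` circle, #008000→score S435 F1605: (197.9856,149.3890) → (190.4717,167.5291) → (172.3316,175.0430) → (154.1915,167.5291) → (146.6776,149.3890) → (154.1915,131.2489) → (172.3316,123.7350) → (190.4717,131.2489) → (197.9856,149.3890) (closed)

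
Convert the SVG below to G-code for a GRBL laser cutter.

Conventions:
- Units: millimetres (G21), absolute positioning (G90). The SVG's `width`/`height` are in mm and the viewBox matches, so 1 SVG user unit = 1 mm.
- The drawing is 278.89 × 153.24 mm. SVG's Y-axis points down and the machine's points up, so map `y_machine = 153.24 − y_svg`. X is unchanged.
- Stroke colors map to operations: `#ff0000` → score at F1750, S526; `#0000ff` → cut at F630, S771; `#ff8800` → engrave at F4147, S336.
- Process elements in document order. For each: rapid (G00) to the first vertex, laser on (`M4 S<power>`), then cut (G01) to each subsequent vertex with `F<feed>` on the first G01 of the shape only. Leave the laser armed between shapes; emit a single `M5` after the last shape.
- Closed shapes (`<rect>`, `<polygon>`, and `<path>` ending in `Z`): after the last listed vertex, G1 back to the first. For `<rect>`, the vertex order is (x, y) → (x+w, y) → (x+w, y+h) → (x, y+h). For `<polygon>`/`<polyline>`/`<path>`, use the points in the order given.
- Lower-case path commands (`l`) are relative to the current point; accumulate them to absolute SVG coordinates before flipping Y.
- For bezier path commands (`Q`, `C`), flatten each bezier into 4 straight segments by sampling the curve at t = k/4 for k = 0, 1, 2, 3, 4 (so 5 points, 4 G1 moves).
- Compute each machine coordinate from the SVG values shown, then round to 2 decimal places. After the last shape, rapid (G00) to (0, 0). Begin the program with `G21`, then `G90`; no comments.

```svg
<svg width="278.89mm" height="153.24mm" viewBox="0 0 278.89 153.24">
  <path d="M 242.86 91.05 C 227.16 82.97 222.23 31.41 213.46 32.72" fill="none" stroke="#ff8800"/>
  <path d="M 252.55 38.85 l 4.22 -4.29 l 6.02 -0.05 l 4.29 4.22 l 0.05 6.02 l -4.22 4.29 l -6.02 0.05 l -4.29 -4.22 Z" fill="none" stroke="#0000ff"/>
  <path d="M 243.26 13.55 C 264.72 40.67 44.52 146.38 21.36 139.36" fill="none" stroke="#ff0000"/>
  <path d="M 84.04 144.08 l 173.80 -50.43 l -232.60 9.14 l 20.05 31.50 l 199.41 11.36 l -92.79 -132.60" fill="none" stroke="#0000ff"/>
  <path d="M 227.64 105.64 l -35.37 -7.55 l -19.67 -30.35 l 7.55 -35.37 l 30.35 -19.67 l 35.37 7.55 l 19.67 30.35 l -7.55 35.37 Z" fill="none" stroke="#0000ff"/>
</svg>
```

1 u = 1 mm; y_m = 153.24 − y.

[1] `<path>` cubic bezier, #ff8800→engrave S336 F4147: (242.86,62.19) → (232.88,74.90) → (225.56,94.88) → (219.55,113.09) → (213.46,120.52)

[2] `<path>` regular polygon, #0000ff→cut S771 F630: (252.55,114.39) → (256.77,118.68) → (262.79,118.73) → (267.08,114.51) → (267.13,108.49) → (262.91,104.20) → (256.89,104.15) → (252.60,108.37) → (252.55,114.39) (closed)

[3] `<path>` cubic bezier, #ff0000→score S526 F1750: (243.26,139.69) → (220.90,107.60) → (149.04,63.98) → (68.82,26.76) → (21.36,13.88)

[4] `<path>` open polyline, #0000ff→cut S771 F630: (84.04,9.16) → (257.84,59.59) → (25.24,50.45) → (45.29,18.95) → (244.70,7.59) → (151.91,140.19)

[5] `<path>` regular polygon, #0000ff→cut S771 F630: (227.64,47.60) → (192.27,55.15) → (172.60,85.50) → (180.15,120.87) → (210.50,140.54) → (245.87,132.99) → (265.54,102.64) → (257.99,67.27) → (227.64,47.60) (closed)

G21
G90
G00 X242.86 Y62.19
M4 S336
G01 X232.88 Y74.90 F4147
G01 X225.56 Y94.88
G01 X219.55 Y113.09
G01 X213.46 Y120.52
G00 X252.55 Y114.39
M4 S771
G01 X256.77 Y118.68 F630
G01 X262.79 Y118.73
G01 X267.08 Y114.51
G01 X267.13 Y108.49
G01 X262.91 Y104.20
G01 X256.89 Y104.15
G01 X252.60 Y108.37
G01 X252.55 Y114.39
G00 X243.26 Y139.69
M4 S526
G01 X220.90 Y107.60 F1750
G01 X149.04 Y63.98
G01 X68.82 Y26.76
G01 X21.36 Y13.88
G00 X84.04 Y9.16
M4 S771
G01 X257.84 Y59.59 F630
G01 X25.24 Y50.45
G01 X45.29 Y18.95
G01 X244.70 Y7.59
G01 X151.91 Y140.19
G00 X227.64 Y47.60
M4 S771
G01 X192.27 Y55.15 F630
G01 X172.60 Y85.50
G01 X180.15 Y120.87
G01 X210.50 Y140.54
G01 X245.87 Y132.99
G01 X265.54 Y102.64
G01 X257.99 Y67.27
G01 X227.64 Y47.60
M5
G00 X0.00 Y0.00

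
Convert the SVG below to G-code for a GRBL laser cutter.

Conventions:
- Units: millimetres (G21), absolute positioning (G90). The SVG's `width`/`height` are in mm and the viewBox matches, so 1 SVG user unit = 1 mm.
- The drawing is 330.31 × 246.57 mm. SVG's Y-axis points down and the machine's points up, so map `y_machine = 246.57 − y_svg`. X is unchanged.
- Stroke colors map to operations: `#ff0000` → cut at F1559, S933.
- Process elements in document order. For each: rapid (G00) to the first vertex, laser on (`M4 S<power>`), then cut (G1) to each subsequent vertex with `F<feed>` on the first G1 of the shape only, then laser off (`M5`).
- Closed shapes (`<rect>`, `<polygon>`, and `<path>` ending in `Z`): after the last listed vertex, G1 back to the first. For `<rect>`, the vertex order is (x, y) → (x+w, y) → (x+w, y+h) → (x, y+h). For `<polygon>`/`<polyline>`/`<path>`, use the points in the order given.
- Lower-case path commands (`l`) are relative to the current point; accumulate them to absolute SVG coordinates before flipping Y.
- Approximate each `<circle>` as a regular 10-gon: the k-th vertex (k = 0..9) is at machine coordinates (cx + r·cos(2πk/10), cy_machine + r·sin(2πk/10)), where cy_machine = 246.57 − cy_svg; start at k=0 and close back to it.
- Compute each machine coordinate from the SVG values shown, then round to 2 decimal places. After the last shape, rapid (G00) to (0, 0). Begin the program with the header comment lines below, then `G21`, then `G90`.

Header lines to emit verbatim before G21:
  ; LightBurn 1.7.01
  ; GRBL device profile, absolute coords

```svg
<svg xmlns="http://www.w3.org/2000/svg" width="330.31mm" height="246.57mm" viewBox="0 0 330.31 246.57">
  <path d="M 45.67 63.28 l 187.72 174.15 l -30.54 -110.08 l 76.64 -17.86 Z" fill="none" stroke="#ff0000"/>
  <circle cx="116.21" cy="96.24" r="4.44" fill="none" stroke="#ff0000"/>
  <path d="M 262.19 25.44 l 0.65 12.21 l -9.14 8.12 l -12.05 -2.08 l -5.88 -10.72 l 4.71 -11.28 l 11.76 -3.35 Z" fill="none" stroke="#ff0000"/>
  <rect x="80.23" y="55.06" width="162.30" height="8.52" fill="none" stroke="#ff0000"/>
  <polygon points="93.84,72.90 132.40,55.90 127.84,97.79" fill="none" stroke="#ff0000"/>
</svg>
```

Since the viewBox matches the mm dimensions, user units are millimetres directly. The only transform is the Y-flip y_m = 246.57 − y_svg.

Shape 1 is a closed polygon drawn with `<path>`. Its stroke #ff0000 means cut at S933, F1559. After flipping Y the toolpath is (45.67,183.29) → (233.39,9.14) → (202.85,119.22) → (279.49,137.08) → (45.67,183.29), returning to the start.

Shape 2 is a circle drawn with `<circle>`. Its stroke #ff0000 means cut at S933, F1559. After flipping Y the toolpath is (120.65,150.33) → (119.80,152.94) → (117.58,154.55) → (114.84,154.55) → (112.62,152.94) → (111.77,150.33) → (112.62,147.72) → (114.84,146.11) → (117.58,146.11) → (119.80,147.72) → (120.65,150.33), returning to the start.

Shape 3 is a regular polygon drawn with `<path>`. Its stroke #ff0000 means cut at S933, F1559. After flipping Y the toolpath is (262.19,221.13) → (262.84,208.92) → (253.70,200.80) → (241.65,202.88) → (235.77,213.60) → (240.48,224.88) → (252.24,228.23) → (262.19,221.13), returning to the start.

Shape 4 is a rectangle drawn with `<rect>`. Its stroke #ff0000 means cut at S933, F1559. After flipping Y the toolpath is (80.23,191.51) → (242.53,191.51) → (242.53,182.99) → (80.23,182.99) → (80.23,191.51), returning to the start.

Shape 5 is a regular polygon drawn with `<polygon>`. Its stroke #ff0000 means cut at S933, F1559. After flipping Y the toolpath is (93.84,173.67) → (132.40,190.67) → (127.84,148.78) → (93.84,173.67), returning to the start.

; LightBurn 1.7.01
; GRBL device profile, absolute coords
G21
G90
G00 X45.67 Y183.29
M4 S933
G1 X233.39 Y9.14 F1559
G1 X202.85 Y119.22
G1 X279.49 Y137.08
G1 X45.67 Y183.29
M5
G00 X120.65 Y150.33
M4 S933
G1 X119.80 Y152.94 F1559
G1 X117.58 Y154.55
G1 X114.84 Y154.55
G1 X112.62 Y152.94
G1 X111.77 Y150.33
G1 X112.62 Y147.72
G1 X114.84 Y146.11
G1 X117.58 Y146.11
G1 X119.80 Y147.72
G1 X120.65 Y150.33
M5
G00 X262.19 Y221.13
M4 S933
G1 X262.84 Y208.92 F1559
G1 X253.70 Y200.80
G1 X241.65 Y202.88
G1 X235.77 Y213.60
G1 X240.48 Y224.88
G1 X252.24 Y228.23
G1 X262.19 Y221.13
M5
G00 X80.23 Y191.51
M4 S933
G1 X242.53 Y191.51 F1559
G1 X242.53 Y182.99
G1 X80.23 Y182.99
G1 X80.23 Y191.51
M5
G00 X93.84 Y173.67
M4 S933
G1 X132.40 Y190.67 F1559
G1 X127.84 Y148.78
G1 X93.84 Y173.67
M5
G00 X0.00 Y0.00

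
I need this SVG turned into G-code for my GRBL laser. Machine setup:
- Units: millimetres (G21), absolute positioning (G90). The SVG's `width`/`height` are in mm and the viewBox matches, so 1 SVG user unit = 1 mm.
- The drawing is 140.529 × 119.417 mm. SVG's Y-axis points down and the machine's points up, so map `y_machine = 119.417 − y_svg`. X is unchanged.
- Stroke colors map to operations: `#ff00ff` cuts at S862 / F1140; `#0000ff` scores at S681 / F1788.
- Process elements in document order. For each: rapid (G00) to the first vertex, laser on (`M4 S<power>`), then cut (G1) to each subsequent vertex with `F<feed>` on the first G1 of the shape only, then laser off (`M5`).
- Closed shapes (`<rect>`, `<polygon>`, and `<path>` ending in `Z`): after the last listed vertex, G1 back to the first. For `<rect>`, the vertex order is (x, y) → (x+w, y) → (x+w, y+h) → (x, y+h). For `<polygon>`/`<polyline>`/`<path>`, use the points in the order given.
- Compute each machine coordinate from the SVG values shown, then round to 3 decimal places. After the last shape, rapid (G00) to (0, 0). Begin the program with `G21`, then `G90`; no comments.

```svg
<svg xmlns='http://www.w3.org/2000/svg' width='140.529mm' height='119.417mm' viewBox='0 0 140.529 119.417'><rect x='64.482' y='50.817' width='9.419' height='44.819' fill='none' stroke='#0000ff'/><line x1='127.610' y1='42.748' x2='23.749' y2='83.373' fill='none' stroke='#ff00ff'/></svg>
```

G21
G90
G00 X64.482 Y68.600
M4 S681
G1 X73.901 Y68.600 F1788
G1 X73.901 Y23.781
G1 X64.482 Y23.781
G1 X64.482 Y68.600
M5
G00 X127.610 Y76.669
M4 S862
G1 X23.749 Y36.044 F1140
M5
G00 X0.000 Y0.000

viewBox `0 0 140.529 119.417` with mm width/height → 1 unit = 1 mm. Flip: y_m = 119.417 − y_svg.

**Shape 1** — `<rect>` rectangle, stroke `#0000ff` → score (S681, F1788). Machine vertices: (64.482,68.600) → (73.901,68.600) → (73.901,23.781) → (64.482,23.781) → (64.482,68.600). Closed: final G1 returns to the first vertex.

**Shape 2** — `<line>` line segment, stroke `#ff00ff` → cut (S862, F1140). Machine vertices: (127.610,76.669) → (23.749,36.044). Open path.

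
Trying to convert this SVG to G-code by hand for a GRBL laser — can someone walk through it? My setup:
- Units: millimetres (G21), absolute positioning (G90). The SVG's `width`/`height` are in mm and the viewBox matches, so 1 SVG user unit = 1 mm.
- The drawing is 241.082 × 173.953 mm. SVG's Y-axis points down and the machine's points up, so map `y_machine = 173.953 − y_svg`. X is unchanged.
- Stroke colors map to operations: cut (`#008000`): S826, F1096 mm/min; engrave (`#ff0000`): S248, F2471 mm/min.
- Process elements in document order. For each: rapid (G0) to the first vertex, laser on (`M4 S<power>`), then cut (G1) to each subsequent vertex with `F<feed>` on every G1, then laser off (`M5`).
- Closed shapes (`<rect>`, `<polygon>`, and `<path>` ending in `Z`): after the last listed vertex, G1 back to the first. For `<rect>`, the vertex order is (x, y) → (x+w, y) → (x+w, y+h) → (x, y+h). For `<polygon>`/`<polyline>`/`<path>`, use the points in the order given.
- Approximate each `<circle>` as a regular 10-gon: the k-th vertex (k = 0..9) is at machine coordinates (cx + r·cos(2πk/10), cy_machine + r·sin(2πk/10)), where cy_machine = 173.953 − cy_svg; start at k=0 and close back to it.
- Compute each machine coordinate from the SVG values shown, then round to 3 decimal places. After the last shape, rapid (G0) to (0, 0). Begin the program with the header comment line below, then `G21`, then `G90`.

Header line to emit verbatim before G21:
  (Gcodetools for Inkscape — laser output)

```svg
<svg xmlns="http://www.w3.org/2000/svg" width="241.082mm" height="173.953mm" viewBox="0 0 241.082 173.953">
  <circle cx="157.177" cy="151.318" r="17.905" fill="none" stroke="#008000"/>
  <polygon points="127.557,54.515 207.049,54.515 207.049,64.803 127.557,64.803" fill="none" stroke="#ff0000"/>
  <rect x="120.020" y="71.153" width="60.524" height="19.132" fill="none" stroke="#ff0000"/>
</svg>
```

(Gcodetools for Inkscape — laser output)
G21
G90
G0 X175.082 Y22.635
M4 S826
G1 X171.662 Y33.159 F1096
G1 X162.710 Y39.664 F1096
G1 X151.644 Y39.664 F1096
G1 X142.692 Y33.159 F1096
G1 X139.272 Y22.635 F1096
G1 X142.692 Y12.111 F1096
G1 X151.644 Y5.606 F1096
G1 X162.710 Y5.606 F1096
G1 X171.662 Y12.111 F1096
G1 X175.082 Y22.635 F1096
M5
G0 X127.557 Y119.438
M4 S248
G1 X207.049 Y119.438 F2471
G1 X207.049 Y109.150 F2471
G1 X127.557 Y109.150 F2471
G1 X127.557 Y119.438 F2471
M5
G0 X120.020 Y102.800
M4 S248
G1 X180.544 Y102.800 F2471
G1 X180.544 Y83.668 F2471
G1 X120.020 Y83.668 F2471
G1 X120.020 Y102.800 F2471
M5
G0 X0.000 Y0.000

1 u = 1 mm; y_m = 173.953 − y.

[1] `<circle>` circle, #008000→cut S826 F1096: (175.082,22.635) → (171.662,33.159) → (162.710,39.664) → (151.644,39.664) → (142.692,33.159) → (139.272,22.635) → (142.692,12.111) → (151.644,5.606) → (162.710,5.606) → (171.662,12.111) → (175.082,22.635) (closed)

[2] `<polygon>` rectangle, #ff0000→engrave S248 F2471: (127.557,119.438) → (207.049,119.438) → (207.049,109.150) → (127.557,109.150) → (127.557,119.438) (closed)

[3] `<rect>` rectangle, #ff0000→engrave S248 F2471: (120.020,102.800) → (180.544,102.800) → (180.544,83.668) → (120.020,83.668) → (120.020,102.800) (closed)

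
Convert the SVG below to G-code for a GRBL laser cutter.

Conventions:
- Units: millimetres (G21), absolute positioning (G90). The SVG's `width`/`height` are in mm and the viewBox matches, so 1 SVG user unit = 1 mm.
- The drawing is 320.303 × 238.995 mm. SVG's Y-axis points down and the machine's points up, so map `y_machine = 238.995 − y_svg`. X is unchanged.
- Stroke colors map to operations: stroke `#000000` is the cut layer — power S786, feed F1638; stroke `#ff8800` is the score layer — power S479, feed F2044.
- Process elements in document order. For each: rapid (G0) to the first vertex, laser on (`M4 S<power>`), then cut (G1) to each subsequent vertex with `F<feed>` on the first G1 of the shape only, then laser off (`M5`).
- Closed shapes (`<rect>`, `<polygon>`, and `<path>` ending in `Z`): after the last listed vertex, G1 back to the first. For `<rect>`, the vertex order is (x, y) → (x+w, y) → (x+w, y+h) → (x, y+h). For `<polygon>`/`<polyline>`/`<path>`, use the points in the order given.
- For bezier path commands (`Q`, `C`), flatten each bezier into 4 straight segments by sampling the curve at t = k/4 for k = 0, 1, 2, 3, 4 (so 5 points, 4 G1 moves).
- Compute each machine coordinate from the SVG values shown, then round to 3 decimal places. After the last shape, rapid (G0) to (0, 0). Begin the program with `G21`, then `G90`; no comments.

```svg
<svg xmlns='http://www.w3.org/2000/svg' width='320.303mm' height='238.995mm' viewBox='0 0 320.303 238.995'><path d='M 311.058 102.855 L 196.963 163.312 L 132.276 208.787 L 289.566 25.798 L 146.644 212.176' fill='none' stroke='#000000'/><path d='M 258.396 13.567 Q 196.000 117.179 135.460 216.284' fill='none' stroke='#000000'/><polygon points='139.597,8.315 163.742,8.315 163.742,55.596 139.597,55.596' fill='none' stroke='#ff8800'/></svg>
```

G21
G90
G0 X311.058 Y136.140
M4 S786
G1 X196.963 Y75.683 F1638
G1 X132.276 Y30.208
G1 X289.566 Y213.197
G1 X146.644 Y26.819
M5
G0 X258.396 Y225.428
M4 S786
G1 X227.314 Y173.904 F1638
G1 X196.464 Y122.943
G1 X165.846 Y72.545
G1 X135.460 Y22.711
M5
G0 X139.597 Y230.680
M4 S479
G1 X163.742 Y230.680 F2044
G1 X163.742 Y183.399
G1 X139.597 Y183.399
G1 X139.597 Y230.680
M5
G0 X0.000 Y0.000

viewBox `0 0 320.303 238.995` with mm width/height → 1 unit = 1 mm. Flip: y_m = 238.995 − y_svg.

**Shape 1** — `<path>` open polyline, stroke `#000000` → cut (S786, F1638). Machine vertices: (311.058,136.140) → (196.963,75.683) → (132.276,30.208) → (289.566,213.197) → (146.644,26.819). Open path.

**Shape 2** — `<path>` quadratic bezier, stroke `#000000` → cut (S786, F1638). Control points (SVG): P0=(258.396,13.567), P1=(196.000,117.179), P2=(135.460,216.284); sampled at t=k/4. Machine vertices: (258.396,225.428) → (227.314,173.904) → (196.464,122.943) → (165.846,72.545) → (135.460,22.711). Open path.

**Shape 3** — `<polygon>` rectangle, stroke `#ff8800` → score (S479, F2044). Machine vertices: (139.597,230.680) → (163.742,230.680) → (163.742,183.399) → (139.597,183.399) → (139.597,230.680). Closed: final G1 returns to the first vertex.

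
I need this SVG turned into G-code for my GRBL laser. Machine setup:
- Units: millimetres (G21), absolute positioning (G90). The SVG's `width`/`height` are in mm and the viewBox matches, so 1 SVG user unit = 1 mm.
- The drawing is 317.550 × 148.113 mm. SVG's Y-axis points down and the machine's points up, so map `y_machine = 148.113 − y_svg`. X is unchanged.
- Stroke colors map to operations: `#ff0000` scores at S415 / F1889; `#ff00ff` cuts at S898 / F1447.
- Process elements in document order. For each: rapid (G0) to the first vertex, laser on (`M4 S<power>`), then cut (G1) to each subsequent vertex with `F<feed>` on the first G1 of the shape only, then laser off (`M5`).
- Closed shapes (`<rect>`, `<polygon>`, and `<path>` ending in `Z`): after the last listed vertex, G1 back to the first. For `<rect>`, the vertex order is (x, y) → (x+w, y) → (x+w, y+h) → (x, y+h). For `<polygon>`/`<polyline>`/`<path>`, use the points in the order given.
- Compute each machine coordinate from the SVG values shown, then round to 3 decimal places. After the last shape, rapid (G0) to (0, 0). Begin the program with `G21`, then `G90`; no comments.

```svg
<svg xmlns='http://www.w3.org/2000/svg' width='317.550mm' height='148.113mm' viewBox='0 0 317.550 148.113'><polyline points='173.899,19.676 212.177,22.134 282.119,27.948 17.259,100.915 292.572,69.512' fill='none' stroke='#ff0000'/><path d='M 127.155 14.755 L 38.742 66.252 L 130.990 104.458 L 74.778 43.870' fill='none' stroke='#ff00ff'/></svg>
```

viewBox `0 0 317.550 148.113` with mm width/height → 1 unit = 1 mm. Flip: y_m = 148.113 − y_svg.

**Shape 1** — `<polyline>` open polyline, stroke `#ff0000` → score (S415, F1889). Machine vertices: (173.899,128.437) → (212.177,125.979) → (282.119,120.165) → (17.259,47.198) → (292.572,78.601). Open path.

**Shape 2** — `<path>` open polyline, stroke `#ff00ff` → cut (S898, F1447). Machine vertices: (127.155,133.358) → (38.742,81.861) → (130.990,43.655) → (74.778,104.243). Open path.

G21
G90
G0 X173.899 Y128.437
M4 S415
G1 X212.177 Y125.979 F1889
G1 X282.119 Y120.165
G1 X17.259 Y47.198
G1 X292.572 Y78.601
M5
G0 X127.155 Y133.358
M4 S898
G1 X38.742 Y81.861 F1447
G1 X130.990 Y43.655
G1 X74.778 Y104.243
M5
G0 X0.000 Y0.000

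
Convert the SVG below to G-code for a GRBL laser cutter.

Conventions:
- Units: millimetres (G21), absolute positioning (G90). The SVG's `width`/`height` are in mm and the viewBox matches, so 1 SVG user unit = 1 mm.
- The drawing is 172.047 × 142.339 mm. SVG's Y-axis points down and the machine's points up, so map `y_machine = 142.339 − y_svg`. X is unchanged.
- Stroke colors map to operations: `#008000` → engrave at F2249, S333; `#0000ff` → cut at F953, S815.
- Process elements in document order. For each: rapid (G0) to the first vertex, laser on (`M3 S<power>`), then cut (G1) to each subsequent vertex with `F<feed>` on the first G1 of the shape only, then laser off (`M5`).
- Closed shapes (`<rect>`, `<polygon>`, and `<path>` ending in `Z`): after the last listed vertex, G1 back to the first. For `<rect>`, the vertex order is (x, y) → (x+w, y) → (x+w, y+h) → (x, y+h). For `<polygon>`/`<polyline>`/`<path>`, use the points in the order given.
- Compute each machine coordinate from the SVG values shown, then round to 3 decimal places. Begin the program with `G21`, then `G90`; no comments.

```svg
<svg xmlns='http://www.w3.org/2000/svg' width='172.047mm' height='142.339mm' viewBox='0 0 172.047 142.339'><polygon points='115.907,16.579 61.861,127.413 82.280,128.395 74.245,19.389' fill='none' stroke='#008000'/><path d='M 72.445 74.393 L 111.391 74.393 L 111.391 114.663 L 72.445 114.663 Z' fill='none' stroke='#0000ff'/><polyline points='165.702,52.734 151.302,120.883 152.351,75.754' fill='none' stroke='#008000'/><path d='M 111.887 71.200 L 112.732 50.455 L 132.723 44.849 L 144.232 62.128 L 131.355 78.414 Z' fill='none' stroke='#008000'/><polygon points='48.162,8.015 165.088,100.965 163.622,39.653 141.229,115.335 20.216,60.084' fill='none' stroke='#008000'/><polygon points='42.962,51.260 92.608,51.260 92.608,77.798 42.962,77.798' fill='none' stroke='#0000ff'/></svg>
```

G21
G90
G0 X115.907 Y125.760
M3 S333
G1 X61.861 Y14.926 F2249
G1 X82.280 Y13.944
G1 X74.245 Y122.950
G1 X115.907 Y125.760
M5
G0 X72.445 Y67.946
M3 S815
G1 X111.391 Y67.946 F953
G1 X111.391 Y27.676
G1 X72.445 Y27.676
G1 X72.445 Y67.946
M5
G0 X165.702 Y89.605
M3 S333
G1 X151.302 Y21.456 F2249
G1 X152.351 Y66.585
M5
G0 X111.887 Y71.139
M3 S333
G1 X112.732 Y91.884 F2249
G1 X132.723 Y97.490
G1 X144.232 Y80.211
G1 X131.355 Y63.925
G1 X111.887 Y71.139
M5
G0 X48.162 Y134.324
M3 S333
G1 X165.088 Y41.374 F2249
G1 X163.622 Y102.686
G1 X141.229 Y27.004
G1 X20.216 Y82.255
G1 X48.162 Y134.324
M5
G0 X42.962 Y91.079
M3 S815
G1 X92.608 Y91.079 F953
G1 X92.608 Y64.541
G1 X42.962 Y64.541
G1 X42.962 Y91.079
M5

viewBox `0 0 172.047 142.339` with mm width/height → 1 unit = 1 mm. Flip: y_m = 142.339 − y_svg.

**Shape 1** — `<polygon>` closed polygon, stroke `#008000` → engrave (S333, F2249). Machine vertices: (115.907,125.760) → (61.861,14.926) → (82.280,13.944) → (74.245,122.950) → (115.907,125.760). Closed: final G1 returns to the first vertex.

**Shape 2** — `<path>` rectangle, stroke `#0000ff` → cut (S815, F953). Machine vertices: (72.445,67.946) → (111.391,67.946) → (111.391,27.676) → (72.445,27.676) → (72.445,67.946). Closed: final G1 returns to the first vertex.

**Shape 3** — `<polyline>` open polyline, stroke `#008000` → engrave (S333, F2249). Machine vertices: (165.702,89.605) → (151.302,21.456) → (152.351,66.585). Open path.

**Shape 4** — `<path>` regular polygon, stroke `#008000` → engrave (S333, F2249). Machine vertices: (111.887,71.139) → (112.732,91.884) → (132.723,97.490) → (144.232,80.211) → (131.355,63.925) → (111.887,71.139). Closed: final G1 returns to the first vertex.

**Shape 5** — `<polygon>` closed polygon, stroke `#008000` → engrave (S333, F2249). Machine vertices: (48.162,134.324) → (165.088,41.374) → (163.622,102.686) → (141.229,27.004) → (20.216,82.255) → (48.162,134.324). Closed: final G1 returns to the first vertex.

**Shape 6** — `<polygon>` rectangle, stroke `#0000ff` → cut (S815, F953). Machine vertices: (42.962,91.079) → (92.608,91.079) → (92.608,64.541) → (42.962,64.541) → (42.962,91.079). Closed: final G1 returns to the first vertex.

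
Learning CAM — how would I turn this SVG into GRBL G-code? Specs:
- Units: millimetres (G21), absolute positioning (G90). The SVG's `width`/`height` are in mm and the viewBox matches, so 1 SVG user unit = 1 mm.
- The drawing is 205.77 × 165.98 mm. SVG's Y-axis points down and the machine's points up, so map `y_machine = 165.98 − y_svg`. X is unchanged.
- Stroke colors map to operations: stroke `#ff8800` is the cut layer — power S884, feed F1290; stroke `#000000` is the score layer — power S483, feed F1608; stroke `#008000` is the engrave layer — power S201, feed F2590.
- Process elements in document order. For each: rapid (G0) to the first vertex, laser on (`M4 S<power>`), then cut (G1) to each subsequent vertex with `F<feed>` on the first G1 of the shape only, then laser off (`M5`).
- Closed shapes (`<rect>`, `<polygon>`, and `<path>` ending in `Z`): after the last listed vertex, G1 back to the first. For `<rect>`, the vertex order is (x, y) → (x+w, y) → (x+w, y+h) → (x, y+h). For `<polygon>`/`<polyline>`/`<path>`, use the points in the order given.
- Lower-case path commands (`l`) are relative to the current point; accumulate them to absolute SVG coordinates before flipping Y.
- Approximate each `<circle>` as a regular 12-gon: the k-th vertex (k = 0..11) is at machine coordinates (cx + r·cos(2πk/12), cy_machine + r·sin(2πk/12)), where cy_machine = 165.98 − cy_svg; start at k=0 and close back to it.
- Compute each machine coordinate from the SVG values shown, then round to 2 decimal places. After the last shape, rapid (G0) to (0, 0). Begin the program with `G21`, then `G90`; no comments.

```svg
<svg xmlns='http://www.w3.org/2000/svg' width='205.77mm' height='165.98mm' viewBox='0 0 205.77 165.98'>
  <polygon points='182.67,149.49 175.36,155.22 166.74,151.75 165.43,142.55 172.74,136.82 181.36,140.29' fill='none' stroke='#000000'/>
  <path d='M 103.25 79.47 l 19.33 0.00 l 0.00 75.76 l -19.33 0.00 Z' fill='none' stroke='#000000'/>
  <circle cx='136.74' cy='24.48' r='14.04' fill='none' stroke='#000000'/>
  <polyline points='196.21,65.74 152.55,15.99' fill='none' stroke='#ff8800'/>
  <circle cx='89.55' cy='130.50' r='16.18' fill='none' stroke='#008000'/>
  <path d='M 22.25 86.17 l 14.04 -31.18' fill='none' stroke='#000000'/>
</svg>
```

G21
G90
G0 X182.67 Y16.49
M4 S483
G1 X175.36 Y10.76 F1608
G1 X166.74 Y14.23
G1 X165.43 Y23.43
G1 X172.74 Y29.16
G1 X181.36 Y25.69
G1 X182.67 Y16.49
M5
G0 X103.25 Y86.51
M4 S483
G1 X122.58 Y86.51 F1608
G1 X122.58 Y10.75
G1 X103.25 Y10.75
G1 X103.25 Y86.51
M5
G0 X150.78 Y141.50
M4 S483
G1 X148.90 Y148.52 F1608
G1 X143.76 Y153.66
G1 X136.74 Y155.54
G1 X129.72 Y153.66
G1 X124.58 Y148.52
G1 X122.70 Y141.50
G1 X124.58 Y134.48
G1 X129.72 Y129.34
G1 X136.74 Y127.46
G1 X143.76 Y129.34
G1 X148.90 Y134.48
G1 X150.78 Y141.50
M5
G0 X196.21 Y100.24
M4 S884
G1 X152.55 Y149.99 F1290
M5
G0 X105.73 Y35.48
M4 S201
G1 X103.56 Y43.57 F2590
G1 X97.64 Y49.49
G1 X89.55 Y51.66
G1 X81.46 Y49.49
G1 X75.54 Y43.57
G1 X73.37 Y35.48
G1 X75.54 Y27.39
G1 X81.46 Y21.47
G1 X89.55 Y19.30
G1 X97.64 Y21.47
G1 X103.56 Y27.39
G1 X105.73 Y35.48
M5
G0 X22.25 Y79.81
M4 S483
G1 X36.29 Y110.99 F1608
M5
G0 X0.00 Y0.00

viewBox `0 0 205.77 165.98` with mm width/height → 1 unit = 1 mm. Flip: y_m = 165.98 − y_svg.

**Shape 1** — `<polygon>` regular polygon, stroke `#000000` → score (S483, F1608). Machine vertices: (182.67,16.49) → (175.36,10.76) → (166.74,14.23) → (165.43,23.43) → (172.74,29.16) → (181.36,25.69) → (182.67,16.49). Closed: final G1 returns to the first vertex.

**Shape 2** — `<path>` rectangle, stroke `#000000` → score (S483, F1608). Machine vertices: (103.25,86.51) → (122.58,86.51) → (122.58,10.75) → (103.25,10.75) → (103.25,86.51). Closed: final G1 returns to the first vertex.

**Shape 3** — `<circle>` circle, stroke `#000000` → score (S483, F1608). Machine vertices: (150.78,141.50) → (148.90,148.52) → (143.76,153.66) → (136.74,155.54) → (129.72,153.66) → (124.58,148.52) → (122.70,141.50) → (124.58,134.48) → (129.72,129.34) → (136.74,127.46) → (143.76,129.34) → (148.90,134.48) → (150.78,141.50). Closed: final G1 returns to the first vertex.

**Shape 4** — `<polyline>` line segment, stroke `#ff8800` → cut (S884, F1290). Machine vertices: (196.21,100.24) → (152.55,149.99). Open path.

**Shape 5** — `<circle>` circle, stroke `#008000` → engrave (S201, F2590). Machine vertices: (105.73,35.48) → (103.56,43.57) → (97.64,49.49) → (89.55,51.66) → (81.46,49.49) → (75.54,43.57) → (73.37,35.48) → (75.54,27.39) → (81.46,21.47) → (89.55,19.30) → (97.64,21.47) → (103.56,27.39) → (105.73,35.48). Closed: final G1 returns to the first vertex.

**Shape 6** — `<path>` line segment, stroke `#000000` → score (S483, F1608). Machine vertices: (22.25,79.81) → (36.29,110.99). Open path.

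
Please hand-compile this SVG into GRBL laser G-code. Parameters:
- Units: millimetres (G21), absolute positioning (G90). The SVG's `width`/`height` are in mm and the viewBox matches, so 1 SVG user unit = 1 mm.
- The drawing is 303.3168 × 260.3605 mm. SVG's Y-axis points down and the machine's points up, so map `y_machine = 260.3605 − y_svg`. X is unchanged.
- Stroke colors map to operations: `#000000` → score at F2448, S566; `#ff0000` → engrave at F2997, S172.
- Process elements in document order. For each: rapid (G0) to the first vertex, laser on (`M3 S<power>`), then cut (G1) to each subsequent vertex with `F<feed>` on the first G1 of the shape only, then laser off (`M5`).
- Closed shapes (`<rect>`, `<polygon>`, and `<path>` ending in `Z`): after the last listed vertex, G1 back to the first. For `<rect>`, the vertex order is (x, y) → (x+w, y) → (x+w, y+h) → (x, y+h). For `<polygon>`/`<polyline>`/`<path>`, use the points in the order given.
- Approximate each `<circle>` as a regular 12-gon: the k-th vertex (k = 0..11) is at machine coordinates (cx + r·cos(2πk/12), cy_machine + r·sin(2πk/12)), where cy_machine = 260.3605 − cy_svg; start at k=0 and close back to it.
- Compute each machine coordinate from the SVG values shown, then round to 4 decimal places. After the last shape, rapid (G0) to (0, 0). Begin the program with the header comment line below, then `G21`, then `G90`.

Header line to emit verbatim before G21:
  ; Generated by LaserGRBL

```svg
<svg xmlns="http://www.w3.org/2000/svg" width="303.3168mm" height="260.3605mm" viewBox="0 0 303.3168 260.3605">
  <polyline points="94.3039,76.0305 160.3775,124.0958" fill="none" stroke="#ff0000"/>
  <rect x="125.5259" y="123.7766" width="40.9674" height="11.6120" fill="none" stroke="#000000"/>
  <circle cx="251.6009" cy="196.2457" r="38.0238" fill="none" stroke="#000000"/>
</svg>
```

viewBox `0 0 303.3168 260.3605` with mm width/height → 1 unit = 1 mm. Flip: y_m = 260.3605 − y_svg.

**Shape 1** — `<polyline>` line segment, stroke `#ff0000` → engrave (S172, F2997). Machine vertices: (94.3039,184.3300) → (160.3775,136.2647). Open path.

**Shape 2** — `<rect>` rectangle, stroke `#000000` → score (S566, F2448). Machine vertices: (125.5259,136.5839) → (166.4933,136.5839) → (166.4933,124.9719) → (125.5259,124.9719) → (125.5259,136.5839). Closed: final G1 returns to the first vertex.

**Shape 3** — `<circle>` circle, stroke `#000000` → score (S566, F2448). Machine vertices: (289.6247,64.1148) → (284.5305,83.1267) → (270.6128,97.0444) → (251.6009,102.1386) → (232.5890,97.0444) → (218.6713,83.1267) → (213.5771,64.1148) → (218.6713,45.1029) → (232.5890,31.1852) → (251.6009,26.0910) → (270.6128,31.1852) → (284.5305,45.1029) → (289.6247,64.1148). Closed: final G1 returns to the first vertex.

; Generated by LaserGRBL
G21
G90
G0 X94.3039 Y184.3300
M3 S172
G1 X160.3775 Y136.2647 F2997
M5
G0 X125.5259 Y136.5839
M3 S566
G1 X166.4933 Y136.5839 F2448
G1 X166.4933 Y124.9719
G1 X125.5259 Y124.9719
G1 X125.5259 Y136.5839
M5
G0 X289.6247 Y64.1148
M3 S566
G1 X284.5305 Y83.1267 F2448
G1 X270.6128 Y97.0444
G1 X251.6009 Y102.1386
G1 X232.5890 Y97.0444
G1 X218.6713 Y83.1267
G1 X213.5771 Y64.1148
G1 X218.6713 Y45.1029
G1 X232.5890 Y31.1852
G1 X251.6009 Y26.0910
G1 X270.6128 Y31.1852
G1 X284.5305 Y45.1029
G1 X289.6247 Y64.1148
M5
G0 X0.0000 Y0.0000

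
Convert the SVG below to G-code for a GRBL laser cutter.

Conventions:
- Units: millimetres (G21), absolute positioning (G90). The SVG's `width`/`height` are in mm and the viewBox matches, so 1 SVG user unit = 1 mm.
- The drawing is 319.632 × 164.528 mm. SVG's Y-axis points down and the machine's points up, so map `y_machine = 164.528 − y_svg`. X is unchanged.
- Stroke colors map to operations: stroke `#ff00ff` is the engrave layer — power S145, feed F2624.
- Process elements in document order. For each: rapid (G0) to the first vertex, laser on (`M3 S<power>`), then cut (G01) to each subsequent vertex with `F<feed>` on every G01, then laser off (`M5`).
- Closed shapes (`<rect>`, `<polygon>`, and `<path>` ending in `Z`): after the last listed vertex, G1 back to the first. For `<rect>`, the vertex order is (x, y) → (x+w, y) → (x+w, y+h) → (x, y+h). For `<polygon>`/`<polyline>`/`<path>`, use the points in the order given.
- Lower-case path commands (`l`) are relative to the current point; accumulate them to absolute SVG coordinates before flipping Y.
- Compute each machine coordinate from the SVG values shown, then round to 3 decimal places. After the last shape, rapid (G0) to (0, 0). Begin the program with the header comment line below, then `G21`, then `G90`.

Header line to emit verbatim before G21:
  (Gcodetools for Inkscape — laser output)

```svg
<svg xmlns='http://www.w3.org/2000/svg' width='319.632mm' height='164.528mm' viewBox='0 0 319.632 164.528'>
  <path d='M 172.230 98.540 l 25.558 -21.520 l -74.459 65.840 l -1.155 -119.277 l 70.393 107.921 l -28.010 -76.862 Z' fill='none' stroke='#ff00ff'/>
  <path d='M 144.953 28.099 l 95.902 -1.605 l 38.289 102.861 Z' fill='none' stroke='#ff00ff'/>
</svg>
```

(Gcodetools for Inkscape — laser output)
G21
G90
G0 X172.230 Y65.988
M3 S145
G01 X197.788 Y87.508 F2624
G01 X123.329 Y21.668 F2624
G01 X122.174 Y140.945 F2624
G01 X192.567 Y33.024 F2624
G01 X164.557 Y109.886 F2624
G01 X172.230 Y65.988 F2624
M5
G0 X144.953 Y136.429
M3 S145
G01 X240.855 Y138.034 F2624
G01 X279.144 Y35.173 F2624
G01 X144.953 Y136.429 F2624
M5
G0 X0.000 Y0.000

1 u = 1 mm; y_m = 164.528 − y.

[1] `<path>` closed polygon, #ff00ff→engrave S145 F2624: (172.230,65.988) → (197.788,87.508) → (123.329,21.668) → (122.174,140.945) → (192.567,33.024) → (164.557,109.886) → (172.230,65.988) (closed)

[2] `<path>` closed polygon, #ff00ff→engrave S145 F2624: (144.953,136.429) → (240.855,138.034) → (279.144,35.173) → (144.953,136.429) (closed)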